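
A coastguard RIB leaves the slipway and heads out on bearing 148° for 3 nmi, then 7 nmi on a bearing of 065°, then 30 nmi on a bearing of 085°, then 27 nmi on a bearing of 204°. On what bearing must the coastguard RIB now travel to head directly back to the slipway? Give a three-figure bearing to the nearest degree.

309°

Leg 1 (148°, 3 nmi): east 3 sin 148° = 1.59, north 3 cos 148° = -2.54
Leg 2 (065°, 7 nmi): east 7 sin 65° = 6.34, north 7 cos 65° = 2.96
Leg 3 (085°, 30 nmi): east 30 sin 85° = 29.89, north 30 cos 85° = 2.61
Leg 4 (204°, 27 nmi): east 27 sin 204° = -10.98, north 27 cos 204° = -24.67
Net displacement: 26.84 east, -21.64 north. Direction back to start is (-26.84, 21.64): bearing = atan2(-26.84, 21.64) mod 360° = 308.88° ≈ 309°.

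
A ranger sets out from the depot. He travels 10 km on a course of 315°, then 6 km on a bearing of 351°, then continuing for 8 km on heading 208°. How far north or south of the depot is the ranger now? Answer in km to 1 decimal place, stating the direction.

5.9 km north

Leg 1 (315°, 10 km): east 10 sin 315° = -7.07, north 10 cos 315° = 7.07
Leg 2 (351°, 6 km): east 6 sin 351° = -0.94, north 6 cos 351° = 5.93
Leg 3 (208°, 8 km): east 8 sin 208° = -3.76, north 8 cos 208° = -7.06
Net north component: 5.93 km.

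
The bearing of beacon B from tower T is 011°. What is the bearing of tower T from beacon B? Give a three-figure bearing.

191°

Back-bearing = 011° + 180° = 191°.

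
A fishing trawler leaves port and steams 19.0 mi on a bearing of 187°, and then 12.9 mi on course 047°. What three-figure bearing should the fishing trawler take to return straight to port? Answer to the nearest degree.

325°

Leg 1 (187°, 19.0 mi): east 19.0 sin 187° = -2.32, north 19.0 cos 187° = -18.86
Leg 2 (047°, 12.9 mi): east 12.9 sin 47° = 9.43, north 12.9 cos 47° = 8.80
Net displacement: 7.12 east, -10.06 north. Direction back to start is (-7.12, 10.06): bearing = atan2(-7.12, 10.06) mod 360° = 324.72° ≈ 325°.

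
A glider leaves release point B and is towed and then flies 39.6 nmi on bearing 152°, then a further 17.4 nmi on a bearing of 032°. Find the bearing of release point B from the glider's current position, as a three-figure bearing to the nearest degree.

Leg 1 (152°, 39.6 nmi): east 39.6 sin 152° = 18.59, north 39.6 cos 152° = -34.96
Leg 2 (032°, 17.4 nmi): east 17.4 sin 32° = 9.22, north 17.4 cos 32° = 14.76
Net displacement: 27.81 east, -20.21 north. Direction back to start is (-27.81, 20.21): bearing = atan2(-27.81, 20.21) mod 360° = 306.00° ≈ 306°.

306°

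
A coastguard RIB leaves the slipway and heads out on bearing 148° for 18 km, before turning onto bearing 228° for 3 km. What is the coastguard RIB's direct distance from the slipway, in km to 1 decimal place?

18.8 km

Leg 1 (148°, 18 km): east 18 sin 148° = 9.54, north 18 cos 148° = -15.26
Leg 2 (228°, 3 km): east 3 sin 228° = -2.23, north 3 cos 228° = -2.01
Net: 7.31 east, -17.27 north. Distance = √((7.31)² + (-17.27)²) = 18.755 km.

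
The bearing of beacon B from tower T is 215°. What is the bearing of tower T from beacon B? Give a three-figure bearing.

035°

Back-bearing = 215° − 180° = 035°.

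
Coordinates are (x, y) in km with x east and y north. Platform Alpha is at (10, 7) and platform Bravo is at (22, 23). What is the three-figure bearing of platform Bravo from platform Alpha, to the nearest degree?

037°

Δeast = 22 − 10 = 12.00; Δnorth = 23 − 7 = 16.00.
Bearing = atan2(Δeast, Δnorth) mod 360° = 36.87° ≈ 037°.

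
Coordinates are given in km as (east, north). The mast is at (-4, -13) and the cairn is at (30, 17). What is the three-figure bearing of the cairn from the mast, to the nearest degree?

049°

Δeast = 30 − -4 = 34.00; Δnorth = 17 − -13 = 30.00.
Bearing = atan2(Δeast, Δnorth) mod 360° = 48.58° ≈ 049°.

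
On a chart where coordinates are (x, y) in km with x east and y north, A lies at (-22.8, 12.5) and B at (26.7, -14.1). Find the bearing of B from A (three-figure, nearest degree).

Δeast = 26.7 − -22.8 = 49.50; Δnorth = -14.1 − 12.5 = -26.60.
Bearing = atan2(Δeast, Δnorth) mod 360° = 118.25° ≈ 118°.

118°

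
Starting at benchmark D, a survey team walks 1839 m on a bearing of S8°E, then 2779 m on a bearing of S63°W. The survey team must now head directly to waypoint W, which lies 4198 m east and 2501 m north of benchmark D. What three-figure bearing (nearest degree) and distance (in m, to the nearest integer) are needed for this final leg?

Leg 1 (S8°E, 1839 m): east 1839 sin 172° = 255.94, north 1839 cos 172° = -1821.10
Leg 2 (S63°W, 2779 m): east 2779 sin 243° = -2476.11, north 2779 cos 243° = -1261.64
Current position: (-2220.17, -3082.74). Target: (4198, 2501). Remaining: Δeast = 6418.17, Δnorth = 5583.74.
Bearing = atan2(6418.17, 5583.74) mod 360° = 48.98°; distance = √((6418.17)² + (5583.74)²) = 8507.118 m.

049°, 8507 m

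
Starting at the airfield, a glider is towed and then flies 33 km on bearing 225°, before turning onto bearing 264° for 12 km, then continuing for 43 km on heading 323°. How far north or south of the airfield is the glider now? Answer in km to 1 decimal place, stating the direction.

9.8 km north

Leg 1 (225°, 33 km): east 33 sin 225° = -23.33, north 33 cos 225° = -23.33
Leg 2 (264°, 12 km): east 12 sin 264° = -11.93, north 12 cos 264° = -1.25
Leg 3 (323°, 43 km): east 43 sin 323° = -25.88, north 43 cos 323° = 34.34
Net north component: 9.75 km.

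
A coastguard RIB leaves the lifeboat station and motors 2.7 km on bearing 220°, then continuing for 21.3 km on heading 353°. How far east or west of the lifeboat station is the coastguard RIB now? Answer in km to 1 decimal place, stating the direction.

Leg 1 (220°, 2.7 km): east 2.7 sin 220° = -1.74, north 2.7 cos 220° = -2.07
Leg 2 (353°, 21.3 km): east 21.3 sin 353° = -2.60, north 21.3 cos 353° = 21.14
Net east component: -4.33 km.

4.3 km west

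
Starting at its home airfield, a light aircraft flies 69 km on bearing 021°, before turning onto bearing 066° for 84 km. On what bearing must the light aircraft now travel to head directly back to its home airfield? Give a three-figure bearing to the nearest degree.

Leg 1 (021°, 69 km): east 69 sin 21° = 24.73, north 69 cos 21° = 64.42
Leg 2 (066°, 84 km): east 84 sin 66° = 76.74, north 84 cos 66° = 34.17
Net displacement: 101.47 east, 98.58 north. Direction back to start is (-101.47, -98.58): bearing = atan2(-101.47, -98.58) mod 360° = 225.83° ≈ 226°.

226°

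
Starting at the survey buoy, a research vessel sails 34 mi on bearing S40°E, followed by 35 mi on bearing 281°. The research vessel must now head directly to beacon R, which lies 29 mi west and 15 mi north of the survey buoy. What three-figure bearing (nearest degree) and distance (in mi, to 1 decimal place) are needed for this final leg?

334°, 38.1 mi

Leg 1 (S40°E, 34 mi): east 34 sin 140° = 21.85, north 34 cos 140° = -26.05
Leg 2 (281°, 35 mi): east 35 sin 281° = -34.36, north 35 cos 281° = 6.68
Current position: (-12.50, -19.37). Target: (-29, 15). Remaining: Δeast = -16.50, Δnorth = 34.37.
Bearing = atan2(-16.50, 34.37) mod 360° = 334.36°; distance = √((-16.50)² + (34.37)²) = 38.122 mi.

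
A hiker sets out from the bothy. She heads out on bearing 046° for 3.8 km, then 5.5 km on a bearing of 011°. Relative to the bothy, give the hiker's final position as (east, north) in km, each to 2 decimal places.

(3.78, 8.04)

Leg 1 (046°, 3.8 km): east 3.8 sin 46° = 2.73, north 3.8 cos 46° = 2.64
Leg 2 (011°, 5.5 km): east 5.5 sin 11° = 1.05, north 5.5 cos 11° = 5.40
Summing: 3.78 km east, 8.04 km north → (3.78, 8.04).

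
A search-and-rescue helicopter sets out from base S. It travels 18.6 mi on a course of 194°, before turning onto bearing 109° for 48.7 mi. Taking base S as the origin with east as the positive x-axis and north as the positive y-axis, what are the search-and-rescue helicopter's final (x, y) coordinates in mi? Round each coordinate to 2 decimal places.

(41.55, -33.90)

Leg 1 (194°, 18.6 mi): east 18.6 sin 194° = -4.50, north 18.6 cos 194° = -18.05
Leg 2 (109°, 48.7 mi): east 48.7 sin 109° = 46.05, north 48.7 cos 109° = -15.86
Summing: 41.55 mi east, -33.90 mi north → (41.55, -33.90).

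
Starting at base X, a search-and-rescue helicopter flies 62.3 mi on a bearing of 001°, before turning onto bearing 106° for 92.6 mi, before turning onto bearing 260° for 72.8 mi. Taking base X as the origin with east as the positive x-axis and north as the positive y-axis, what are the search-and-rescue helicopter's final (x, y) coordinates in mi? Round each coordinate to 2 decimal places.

Leg 1 (001°, 62.3 mi): east 62.3 sin 1° = 1.09, north 62.3 cos 1° = 62.29
Leg 2 (106°, 92.6 mi): east 92.6 sin 106° = 89.01, north 92.6 cos 106° = -25.52
Leg 3 (260°, 72.8 mi): east 72.8 sin 260° = -71.69, north 72.8 cos 260° = -12.64
Summing: 18.41 mi east, 24.12 mi north → (18.41, 24.12).

(18.41, 24.12)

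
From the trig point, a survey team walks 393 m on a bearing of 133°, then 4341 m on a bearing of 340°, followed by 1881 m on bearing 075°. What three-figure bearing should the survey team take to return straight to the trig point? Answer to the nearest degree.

Leg 1 (133°, 393 m): east 393 sin 133° = 287.42, north 393 cos 133° = -268.03
Leg 2 (340°, 4341 m): east 4341 sin 340° = -1484.71, north 4341 cos 340° = 4079.21
Leg 3 (075°, 1881 m): east 1881 sin 75° = 1816.91, north 1881 cos 75° = 486.84
Net displacement: 619.62 east, 4298.02 north. Direction back to start is (-619.62, -4298.02): bearing = atan2(-619.62, -4298.02) mod 360° = 188.20° ≈ 188°.

188°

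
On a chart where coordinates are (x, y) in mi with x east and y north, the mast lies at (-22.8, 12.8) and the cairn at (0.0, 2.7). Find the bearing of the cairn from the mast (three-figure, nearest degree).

114°

Δeast = 0.0 − -22.8 = 22.80; Δnorth = 2.7 − 12.8 = -10.10.
Bearing = atan2(Δeast, Δnorth) mod 360° = 113.89° ≈ 114°.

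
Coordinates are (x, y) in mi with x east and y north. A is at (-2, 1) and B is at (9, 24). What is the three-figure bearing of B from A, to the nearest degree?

026°

Δeast = 9 − -2 = 11.00; Δnorth = 24 − 1 = 23.00.
Bearing = atan2(Δeast, Δnorth) mod 360° = 25.56° ≈ 026°.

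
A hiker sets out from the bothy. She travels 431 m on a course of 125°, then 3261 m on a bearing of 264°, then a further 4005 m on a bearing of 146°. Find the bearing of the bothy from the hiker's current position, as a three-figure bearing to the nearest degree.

009°

Leg 1 (125°, 431 m): east 431 sin 125° = 353.05, north 431 cos 125° = -247.21
Leg 2 (264°, 3261 m): east 3261 sin 264° = -3243.14, north 3261 cos 264° = -340.87
Leg 3 (146°, 4005 m): east 4005 sin 146° = 2239.57, north 4005 cos 146° = -3320.30
Net displacement: -650.51 east, -3908.37 north. Direction back to start is (650.51, 3908.37): bearing = atan2(650.51, 3908.37) mod 360° = 9.45° ≈ 009°.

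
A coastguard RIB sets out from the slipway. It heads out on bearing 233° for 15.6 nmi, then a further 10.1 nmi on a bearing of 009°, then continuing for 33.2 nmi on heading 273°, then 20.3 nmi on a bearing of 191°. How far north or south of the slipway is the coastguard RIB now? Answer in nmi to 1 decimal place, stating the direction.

17.6 nmi south

Leg 1 (233°, 15.6 nmi): east 15.6 sin 233° = -12.46, north 15.6 cos 233° = -9.39
Leg 2 (009°, 10.1 nmi): east 10.1 sin 9° = 1.58, north 10.1 cos 9° = 9.98
Leg 3 (273°, 33.2 nmi): east 33.2 sin 273° = -33.15, north 33.2 cos 273° = 1.74
Leg 4 (191°, 20.3 nmi): east 20.3 sin 191° = -3.87, north 20.3 cos 191° = -19.93
Net north component: -17.60 nmi.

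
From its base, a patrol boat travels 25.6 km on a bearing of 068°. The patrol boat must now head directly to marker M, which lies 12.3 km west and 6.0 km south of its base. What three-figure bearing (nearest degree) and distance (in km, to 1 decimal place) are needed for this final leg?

247°, 39.3 km

Leg 1 (068°, 25.6 km): east 25.6 sin 68° = 23.74, north 25.6 cos 68° = 9.59
Current position: (23.74, 9.59). Target: (-12.3, -6.0). Remaining: Δeast = -36.04, Δnorth = -15.59.
Bearing = atan2(-36.04, -15.59) mod 360° = 246.61°; distance = √((-36.04)² + (-15.59)²) = 39.264 km.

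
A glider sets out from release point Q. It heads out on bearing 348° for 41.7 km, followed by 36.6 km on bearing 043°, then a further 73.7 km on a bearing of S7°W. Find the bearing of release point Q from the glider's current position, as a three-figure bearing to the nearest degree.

307°

Leg 1 (348°, 41.7 km): east 41.7 sin 348° = -8.67, north 41.7 cos 348° = 40.79
Leg 2 (043°, 36.6 km): east 36.6 sin 43° = 24.96, north 36.6 cos 43° = 26.77
Leg 3 (S7°W, 73.7 km): east 73.7 sin 187° = -8.98, north 73.7 cos 187° = -73.15
Net displacement: 7.31 east, -5.59 north. Direction back to start is (-7.31, 5.59): bearing = atan2(-7.31, 5.59) mod 360° = 307.43° ≈ 307°.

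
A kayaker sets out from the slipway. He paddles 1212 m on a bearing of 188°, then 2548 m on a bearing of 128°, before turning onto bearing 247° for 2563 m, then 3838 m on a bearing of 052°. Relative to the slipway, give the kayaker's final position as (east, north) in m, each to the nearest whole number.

(2504, -1407)

Leg 1 (188°, 1212 m): east 1212 sin 188° = -168.68, north 1212 cos 188° = -1200.20
Leg 2 (128°, 2548 m): east 2548 sin 128° = 2007.85, north 2548 cos 128° = -1568.71
Leg 3 (247°, 2563 m): east 2563 sin 247° = -2359.25, north 2563 cos 247° = -1001.44
Leg 4 (052°, 3838 m): east 3838 sin 52° = 3024.39, north 3838 cos 52° = 2362.91
Summing: 2504.30 m east, -1407.45 m north → (2504, -1407).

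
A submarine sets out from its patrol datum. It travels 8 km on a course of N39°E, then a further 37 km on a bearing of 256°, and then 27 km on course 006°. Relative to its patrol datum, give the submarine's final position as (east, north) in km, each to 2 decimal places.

(-28.04, 24.12)

Leg 1 (N39°E, 8 km): east 8 sin 39° = 5.03, north 8 cos 39° = 6.22
Leg 2 (256°, 37 km): east 37 sin 256° = -35.90, north 37 cos 256° = -8.95
Leg 3 (006°, 27 km): east 27 sin 6° = 2.82, north 27 cos 6° = 26.85
Summing: -28.04 km east, 24.12 km north → (-28.04, 24.12).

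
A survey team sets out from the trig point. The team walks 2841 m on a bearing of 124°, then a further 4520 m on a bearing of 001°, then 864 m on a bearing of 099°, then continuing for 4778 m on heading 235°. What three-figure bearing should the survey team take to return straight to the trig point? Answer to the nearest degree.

Leg 1 (124°, 2841 m): east 2841 sin 124° = 2355.30, north 2841 cos 124° = -1588.67
Leg 2 (001°, 4520 m): east 4520 sin 1° = 78.88, north 4520 cos 1° = 4519.31
Leg 3 (099°, 864 m): east 864 sin 99° = 853.36, north 864 cos 99° = -135.16
Leg 4 (235°, 4778 m): east 4778 sin 235° = -3913.91, north 4778 cos 235° = -2740.55
Net displacement: -626.37 east, 54.94 north. Direction back to start is (626.37, -54.94): bearing = atan2(626.37, -54.94) mod 360° = 95.01° ≈ 095°.

095°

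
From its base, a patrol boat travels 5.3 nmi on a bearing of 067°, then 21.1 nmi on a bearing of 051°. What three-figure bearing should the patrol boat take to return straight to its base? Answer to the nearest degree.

234°

Leg 1 (067°, 5.3 nmi): east 5.3 sin 67° = 4.88, north 5.3 cos 67° = 2.07
Leg 2 (051°, 21.1 nmi): east 21.1 sin 51° = 16.40, north 21.1 cos 51° = 13.28
Net displacement: 21.28 east, 15.35 north. Direction back to start is (-21.28, -15.35): bearing = atan2(-21.28, -15.35) mod 360° = 234.19° ≈ 234°.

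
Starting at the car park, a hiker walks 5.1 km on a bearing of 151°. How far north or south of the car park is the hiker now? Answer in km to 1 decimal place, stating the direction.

4.5 km south

Leg 1 (151°, 5.1 km): east 5.1 sin 151° = 2.47, north 5.1 cos 151° = -4.46
Net north component: -4.46 km.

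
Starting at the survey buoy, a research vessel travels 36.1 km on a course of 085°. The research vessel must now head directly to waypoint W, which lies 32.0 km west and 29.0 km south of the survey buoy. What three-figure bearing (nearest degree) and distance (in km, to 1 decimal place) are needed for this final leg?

245°, 75.2 km

Leg 1 (085°, 36.1 km): east 36.1 sin 85° = 35.96, north 36.1 cos 85° = 3.15
Current position: (35.96, 3.15). Target: (-32.0, -29.0). Remaining: Δeast = -67.96, Δnorth = -32.15.
Bearing = atan2(-67.96, -32.15) mod 360° = 244.69°; distance = √((-67.96)² + (-32.15)²) = 75.182 km.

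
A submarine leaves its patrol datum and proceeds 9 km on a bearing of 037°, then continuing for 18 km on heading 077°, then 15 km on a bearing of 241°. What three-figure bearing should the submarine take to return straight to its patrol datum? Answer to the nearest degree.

248°

Leg 1 (037°, 9 km): east 9 sin 37° = 5.42, north 9 cos 37° = 7.19
Leg 2 (077°, 18 km): east 18 sin 77° = 17.54, north 18 cos 77° = 4.05
Leg 3 (241°, 15 km): east 15 sin 241° = -13.12, north 15 cos 241° = -7.27
Net displacement: 9.84 east, 3.96 north. Direction back to start is (-9.84, -3.96): bearing = atan2(-9.84, -3.96) mod 360° = 248.05° ≈ 248°.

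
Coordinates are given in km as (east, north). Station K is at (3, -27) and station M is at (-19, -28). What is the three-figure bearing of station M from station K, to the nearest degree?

267°

Δeast = -19 − 3 = -22.00; Δnorth = -28 − -27 = -1.00.
Bearing = atan2(Δeast, Δnorth) mod 360° = 267.40° ≈ 267°.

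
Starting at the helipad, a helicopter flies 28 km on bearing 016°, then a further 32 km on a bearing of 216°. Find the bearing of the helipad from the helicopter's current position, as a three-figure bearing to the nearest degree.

Leg 1 (016°, 28 km): east 28 sin 16° = 7.72, north 28 cos 16° = 26.92
Leg 2 (216°, 32 km): east 32 sin 216° = -18.81, north 32 cos 216° = -25.89
Net displacement: -11.09 east, 1.03 north. Direction back to start is (11.09, -1.03): bearing = atan2(11.09, -1.03) mod 360° = 95.29° ≈ 095°.

095°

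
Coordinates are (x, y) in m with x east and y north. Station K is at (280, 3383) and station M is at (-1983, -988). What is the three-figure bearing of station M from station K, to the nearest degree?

Δeast = -1983 − 280 = -2263.00; Δnorth = -988 − 3383 = -4371.00.
Bearing = atan2(Δeast, Δnorth) mod 360° = 207.37° ≈ 207°.

207°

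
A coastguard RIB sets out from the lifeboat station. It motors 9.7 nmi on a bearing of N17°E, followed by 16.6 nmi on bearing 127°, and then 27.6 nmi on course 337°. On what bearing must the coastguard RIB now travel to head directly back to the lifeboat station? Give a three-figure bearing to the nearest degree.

192°

Leg 1 (N17°E, 9.7 nmi): east 9.7 sin 17° = 2.84, north 9.7 cos 17° = 9.28
Leg 2 (127°, 16.6 nmi): east 16.6 sin 127° = 13.26, north 16.6 cos 127° = -9.99
Leg 3 (337°, 27.6 nmi): east 27.6 sin 337° = -10.78, north 27.6 cos 337° = 25.41
Net displacement: 5.31 east, 24.69 north. Direction back to start is (-5.31, -24.69): bearing = atan2(-5.31, -24.69) mod 360° = 192.13° ≈ 192°.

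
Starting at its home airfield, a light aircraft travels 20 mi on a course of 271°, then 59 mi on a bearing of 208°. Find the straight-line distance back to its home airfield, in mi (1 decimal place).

70.4 mi

Leg 1 (271°, 20 mi): east 20 sin 271° = -20.00, north 20 cos 271° = 0.35
Leg 2 (208°, 59 mi): east 59 sin 208° = -27.70, north 59 cos 208° = -52.09
Net: -47.70 east, -51.74 north. Distance = √((-47.70)² + (-51.74)²) = 70.373 mi.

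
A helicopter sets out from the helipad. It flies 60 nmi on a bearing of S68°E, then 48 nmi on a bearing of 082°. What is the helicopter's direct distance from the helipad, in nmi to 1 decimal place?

Leg 1 (S68°E, 60 nmi): east 60 sin 112° = 55.63, north 60 cos 112° = -22.48
Leg 2 (082°, 48 nmi): east 48 sin 82° = 47.53, north 48 cos 82° = 6.68
Net: 103.16 east, -15.80 north. Distance = √((103.16)² + (-15.80)²) = 104.366 nmi.

104.4 nmi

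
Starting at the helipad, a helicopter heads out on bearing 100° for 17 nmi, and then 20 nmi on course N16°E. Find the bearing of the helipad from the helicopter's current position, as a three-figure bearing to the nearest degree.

Leg 1 (100°, 17 nmi): east 17 sin 100° = 16.74, north 17 cos 100° = -2.95
Leg 2 (N16°E, 20 nmi): east 20 sin 16° = 5.51, north 20 cos 16° = 19.23
Net displacement: 22.25 east, 16.27 north. Direction back to start is (-22.25, -16.27): bearing = atan2(-22.25, -16.27) mod 360° = 233.82° ≈ 234°.

234°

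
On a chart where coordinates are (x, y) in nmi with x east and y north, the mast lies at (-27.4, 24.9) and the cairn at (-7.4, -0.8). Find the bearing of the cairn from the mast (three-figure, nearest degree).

Δeast = -7.4 − -27.4 = 20.00; Δnorth = -0.8 − 24.9 = -25.70.
Bearing = atan2(Δeast, Δnorth) mod 360° = 142.11° ≈ 142°.

142°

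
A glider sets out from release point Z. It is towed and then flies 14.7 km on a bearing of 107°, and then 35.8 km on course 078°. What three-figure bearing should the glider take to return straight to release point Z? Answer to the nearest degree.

266°

Leg 1 (107°, 14.7 km): east 14.7 sin 107° = 14.06, north 14.7 cos 107° = -4.30
Leg 2 (078°, 35.8 km): east 35.8 sin 78° = 35.02, north 35.8 cos 78° = 7.44
Net displacement: 49.08 east, 3.15 north. Direction back to start is (-49.08, -3.15): bearing = atan2(-49.08, -3.15) mod 360° = 266.33° ≈ 266°.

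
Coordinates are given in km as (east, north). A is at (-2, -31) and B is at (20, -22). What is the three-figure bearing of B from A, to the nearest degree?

068°

Δeast = 20 − -2 = 22.00; Δnorth = -22 − -31 = 9.00.
Bearing = atan2(Δeast, Δnorth) mod 360° = 67.75° ≈ 068°.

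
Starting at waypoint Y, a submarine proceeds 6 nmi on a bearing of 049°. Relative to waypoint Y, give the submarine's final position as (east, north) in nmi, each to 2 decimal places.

Leg 1 (049°, 6 nmi): east 6 sin 49° = 4.53, north 6 cos 49° = 3.94
Summing: 4.53 nmi east, 3.94 nmi north → (4.53, 3.94).

(4.53, 3.94)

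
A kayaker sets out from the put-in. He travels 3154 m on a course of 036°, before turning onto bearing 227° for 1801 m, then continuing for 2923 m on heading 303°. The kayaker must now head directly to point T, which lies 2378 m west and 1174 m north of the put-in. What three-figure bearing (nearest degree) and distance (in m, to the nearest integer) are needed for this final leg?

195°, 1802 m

Leg 1 (036°, 3154 m): east 3154 sin 36° = 1853.87, north 3154 cos 36° = 2551.64
Leg 2 (227°, 1801 m): east 1801 sin 227° = -1317.17, north 1801 cos 227° = -1228.28
Leg 3 (303°, 2923 m): east 2923 sin 303° = -2451.43, north 2923 cos 303° = 1591.98
Current position: (-1914.73, 2915.34). Target: (-2378, 1174). Remaining: Δeast = -463.27, Δnorth = -1741.34.
Bearing = atan2(-463.27, -1741.34) mod 360° = 194.90°; distance = √((-463.27)² + (-1741.34)²) = 1801.912 m.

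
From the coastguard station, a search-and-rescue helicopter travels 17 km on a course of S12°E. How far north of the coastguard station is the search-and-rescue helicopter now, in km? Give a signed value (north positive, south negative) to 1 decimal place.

-16.6 km

Leg 1 (S12°E, 17 km): east 17 sin 168° = 3.53, north 17 cos 168° = -16.63
Net north component: -16.63 km.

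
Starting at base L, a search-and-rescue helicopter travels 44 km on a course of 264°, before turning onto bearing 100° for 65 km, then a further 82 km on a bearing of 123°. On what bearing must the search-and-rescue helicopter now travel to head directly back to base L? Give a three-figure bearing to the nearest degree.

Leg 1 (264°, 44 km): east 44 sin 264° = -43.76, north 44 cos 264° = -4.60
Leg 2 (100°, 65 km): east 65 sin 100° = 64.01, north 65 cos 100° = -11.29
Leg 3 (123°, 82 km): east 82 sin 123° = 68.77, north 82 cos 123° = -44.66
Net displacement: 89.02 east, -60.55 north. Direction back to start is (-89.02, 60.55): bearing = atan2(-89.02, 60.55) mod 360° = 304.22° ≈ 304°.

304°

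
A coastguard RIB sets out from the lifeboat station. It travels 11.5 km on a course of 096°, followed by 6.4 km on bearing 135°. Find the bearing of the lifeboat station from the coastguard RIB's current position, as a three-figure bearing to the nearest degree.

Leg 1 (096°, 11.5 km): east 11.5 sin 96° = 11.44, north 11.5 cos 96° = -1.20
Leg 2 (135°, 6.4 km): east 6.4 sin 135° = 4.53, north 6.4 cos 135° = -4.53
Net displacement: 15.96 east, -5.73 north. Direction back to start is (-15.96, 5.73): bearing = atan2(-15.96, 5.73) mod 360° = 289.74° ≈ 290°.

290°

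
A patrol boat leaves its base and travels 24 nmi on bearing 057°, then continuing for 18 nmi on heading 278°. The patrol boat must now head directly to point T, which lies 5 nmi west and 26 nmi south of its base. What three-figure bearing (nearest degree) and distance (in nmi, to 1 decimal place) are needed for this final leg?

Leg 1 (057°, 24 nmi): east 24 sin 57° = 20.13, north 24 cos 57° = 13.07
Leg 2 (278°, 18 nmi): east 18 sin 278° = -17.82, north 18 cos 278° = 2.51
Current position: (2.30, 15.58). Target: (-5, -26). Remaining: Δeast = -7.30, Δnorth = -41.58.
Bearing = atan2(-7.30, -41.58) mod 360° = 189.96°; distance = √((-7.30)² + (-41.58)²) = 42.213 nmi.

190°, 42.2 nmi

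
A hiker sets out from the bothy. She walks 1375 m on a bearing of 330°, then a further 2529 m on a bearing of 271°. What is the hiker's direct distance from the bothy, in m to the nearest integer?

Leg 1 (330°, 1375 m): east 1375 sin 330° = -687.50, north 1375 cos 330° = 1190.78
Leg 2 (271°, 2529 m): east 2529 sin 271° = -2528.61, north 2529 cos 271° = 44.14
Net: -3216.11 east, 1234.92 north. Distance = √((-3216.11)² + (1234.92)²) = 3445.058 m.

3445 m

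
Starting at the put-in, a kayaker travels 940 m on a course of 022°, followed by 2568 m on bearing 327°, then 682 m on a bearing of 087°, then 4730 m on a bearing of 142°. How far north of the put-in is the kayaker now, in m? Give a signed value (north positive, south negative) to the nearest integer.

Leg 1 (022°, 940 m): east 940 sin 22° = 352.13, north 940 cos 22° = 871.55
Leg 2 (327°, 2568 m): east 2568 sin 327° = -1398.63, north 2568 cos 327° = 2153.71
Leg 3 (087°, 682 m): east 682 sin 87° = 681.07, north 682 cos 87° = 35.69
Leg 4 (142°, 4730 m): east 4730 sin 142° = 2912.08, north 4730 cos 142° = -3727.29
Net north component: -666.34 m.

-666 m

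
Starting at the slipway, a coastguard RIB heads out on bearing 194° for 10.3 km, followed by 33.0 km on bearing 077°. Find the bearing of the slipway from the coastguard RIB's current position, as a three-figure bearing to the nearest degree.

275°

Leg 1 (194°, 10.3 km): east 10.3 sin 194° = -2.49, north 10.3 cos 194° = -9.99
Leg 2 (077°, 33.0 km): east 33.0 sin 77° = 32.15, north 33.0 cos 77° = 7.42
Net displacement: 29.66 east, -2.57 north. Direction back to start is (-29.66, 2.57): bearing = atan2(-29.66, 2.57) mod 360° = 274.95° ≈ 275°.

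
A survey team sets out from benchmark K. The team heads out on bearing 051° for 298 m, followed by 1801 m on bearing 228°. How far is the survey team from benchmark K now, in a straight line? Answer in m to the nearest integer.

1503 m

Leg 1 (051°, 298 m): east 298 sin 51° = 231.59, north 298 cos 51° = 187.54
Leg 2 (228°, 1801 m): east 1801 sin 228° = -1338.40, north 1801 cos 228° = -1205.10
Net: -1106.81 east, -1017.57 north. Distance = √((-1106.81)² + (-1017.57)²) = 1503.489 m.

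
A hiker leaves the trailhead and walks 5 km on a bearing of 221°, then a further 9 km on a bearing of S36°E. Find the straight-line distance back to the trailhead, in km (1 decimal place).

Leg 1 (221°, 5 km): east 5 sin 221° = -3.28, north 5 cos 221° = -3.77
Leg 2 (S36°E, 9 km): east 9 sin 144° = 5.29, north 9 cos 144° = -7.28
Net: 2.01 east, -11.05 north. Distance = √((2.01)² + (-11.05)²) = 11.236 km.

11.2 km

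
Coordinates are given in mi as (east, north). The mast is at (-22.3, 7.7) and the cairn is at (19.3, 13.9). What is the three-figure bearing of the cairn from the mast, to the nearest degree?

Δeast = 19.3 − -22.3 = 41.60; Δnorth = 13.9 − 7.7 = 6.20.
Bearing = atan2(Δeast, Δnorth) mod 360° = 81.52° ≈ 082°.

082°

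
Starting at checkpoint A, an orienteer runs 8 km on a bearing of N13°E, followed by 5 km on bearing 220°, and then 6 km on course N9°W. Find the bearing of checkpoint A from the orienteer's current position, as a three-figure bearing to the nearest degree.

167°

Leg 1 (N13°E, 8 km): east 8 sin 13° = 1.80, north 8 cos 13° = 7.79
Leg 2 (220°, 5 km): east 5 sin 220° = -3.21, north 5 cos 220° = -3.83
Leg 3 (N9°W, 6 km): east 6 sin 351° = -0.94, north 6 cos 351° = 5.93
Net displacement: -2.35 east, 9.89 north. Direction back to start is (2.35, -9.89): bearing = atan2(2.35, -9.89) mod 360° = 166.62° ≈ 167°.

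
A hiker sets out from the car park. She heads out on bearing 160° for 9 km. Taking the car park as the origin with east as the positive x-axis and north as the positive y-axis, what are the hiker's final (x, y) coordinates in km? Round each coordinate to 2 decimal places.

(3.08, -8.46)

Leg 1 (160°, 9 km): east 9 sin 160° = 3.08, north 9 cos 160° = -8.46
Summing: 3.08 km east, -8.46 km north → (3.08, -8.46).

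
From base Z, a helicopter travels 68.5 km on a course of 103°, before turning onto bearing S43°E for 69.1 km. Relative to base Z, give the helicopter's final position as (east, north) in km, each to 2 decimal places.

(113.87, -65.95)

Leg 1 (103°, 68.5 km): east 68.5 sin 103° = 66.74, north 68.5 cos 103° = -15.41
Leg 2 (S43°E, 69.1 km): east 69.1 sin 137° = 47.13, north 69.1 cos 137° = -50.54
Summing: 113.87 km east, -65.95 km north → (113.87, -65.95).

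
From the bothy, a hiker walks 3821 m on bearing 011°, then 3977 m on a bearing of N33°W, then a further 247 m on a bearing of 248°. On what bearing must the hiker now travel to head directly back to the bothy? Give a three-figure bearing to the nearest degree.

Leg 1 (011°, 3821 m): east 3821 sin 11° = 729.08, north 3821 cos 11° = 3750.80
Leg 2 (N33°W, 3977 m): east 3977 sin 327° = -2166.03, north 3977 cos 327° = 3335.39
Leg 3 (248°, 247 m): east 247 sin 248° = -229.01, north 247 cos 248° = -92.53
Net displacement: -1665.96 east, 6993.66 north. Direction back to start is (1665.96, -6993.66): bearing = atan2(1665.96, -6993.66) mod 360° = 166.60° ≈ 167°.

167°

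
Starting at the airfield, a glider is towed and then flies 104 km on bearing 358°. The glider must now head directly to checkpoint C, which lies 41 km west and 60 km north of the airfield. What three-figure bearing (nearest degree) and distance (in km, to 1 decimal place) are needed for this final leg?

Leg 1 (358°, 104 km): east 104 sin 358° = -3.63, north 104 cos 358° = 103.94
Current position: (-3.63, 103.94). Target: (-41, 60). Remaining: Δeast = -37.37, Δnorth = -43.94.
Bearing = atan2(-37.37, -43.94) mod 360° = 220.38°; distance = √((-37.37)² + (-43.94)²) = 57.680 km.

220°, 57.7 km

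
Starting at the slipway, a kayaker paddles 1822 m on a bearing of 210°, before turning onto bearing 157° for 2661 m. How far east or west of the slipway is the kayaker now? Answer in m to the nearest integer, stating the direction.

Leg 1 (210°, 1822 m): east 1822 sin 210° = -911.00, north 1822 cos 210° = -1577.90
Leg 2 (157°, 2661 m): east 2661 sin 157° = 1039.74, north 2661 cos 157° = -2449.46
Net east component: 128.74 m.

129 m east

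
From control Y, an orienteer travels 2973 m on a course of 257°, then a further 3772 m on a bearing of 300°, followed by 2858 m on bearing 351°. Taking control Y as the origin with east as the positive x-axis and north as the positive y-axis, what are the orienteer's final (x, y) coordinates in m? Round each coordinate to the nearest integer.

(-6611, 4040)

Leg 1 (257°, 2973 m): east 2973 sin 257° = -2896.80, north 2973 cos 257° = -668.78
Leg 2 (300°, 3772 m): east 3772 sin 300° = -3266.65, north 3772 cos 300° = 1886.00
Leg 3 (351°, 2858 m): east 2858 sin 351° = -447.09, north 2858 cos 351° = 2822.81
Summing: -6610.54 m east, 4040.03 m north → (-6611, 4040).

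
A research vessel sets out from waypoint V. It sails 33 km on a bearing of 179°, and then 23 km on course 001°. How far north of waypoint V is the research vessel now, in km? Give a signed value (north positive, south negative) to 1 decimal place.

-10.0 km

Leg 1 (179°, 33 km): east 33 sin 179° = 0.58, north 33 cos 179° = -32.99
Leg 2 (001°, 23 km): east 23 sin 1° = 0.40, north 23 cos 1° = 23.00
Net north component: -10.00 km.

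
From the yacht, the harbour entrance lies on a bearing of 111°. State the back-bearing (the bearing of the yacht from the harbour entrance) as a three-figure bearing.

291°

Back-bearing = 111° + 180° = 291°.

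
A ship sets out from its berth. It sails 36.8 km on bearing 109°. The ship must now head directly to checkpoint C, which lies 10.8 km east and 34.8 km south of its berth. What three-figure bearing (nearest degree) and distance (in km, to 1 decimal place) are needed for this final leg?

226°, 33.1 km

Leg 1 (109°, 36.8 km): east 36.8 sin 109° = 34.80, north 36.8 cos 109° = -11.98
Current position: (34.80, -11.98). Target: (10.8, -34.8). Remaining: Δeast = -24.00, Δnorth = -22.82.
Bearing = atan2(-24.00, -22.82) mod 360° = 226.44°; distance = √((-24.00)² + (-22.82)²) = 33.113 km.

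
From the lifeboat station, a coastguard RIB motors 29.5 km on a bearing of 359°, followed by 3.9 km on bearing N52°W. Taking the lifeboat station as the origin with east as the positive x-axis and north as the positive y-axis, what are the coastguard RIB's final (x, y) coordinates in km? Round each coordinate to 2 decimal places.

(-3.59, 31.90)

Leg 1 (359°, 29.5 km): east 29.5 sin 359° = -0.51, north 29.5 cos 359° = 29.50
Leg 2 (N52°W, 3.9 km): east 3.9 sin 308° = -3.07, north 3.9 cos 308° = 2.40
Summing: -3.59 km east, 31.90 km north → (-3.59, 31.90).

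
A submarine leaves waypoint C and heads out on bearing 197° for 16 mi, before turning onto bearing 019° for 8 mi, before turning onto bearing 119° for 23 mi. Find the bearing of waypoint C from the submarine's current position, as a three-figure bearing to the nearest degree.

316°

Leg 1 (197°, 16 mi): east 16 sin 197° = -4.68, north 16 cos 197° = -15.30
Leg 2 (019°, 8 mi): east 8 sin 19° = 2.60, north 8 cos 19° = 7.56
Leg 3 (119°, 23 mi): east 23 sin 119° = 20.12, north 23 cos 119° = -11.15
Net displacement: 18.04 east, -18.89 north. Direction back to start is (-18.04, 18.89): bearing = atan2(-18.04, 18.89) mod 360° = 316.31° ≈ 316°.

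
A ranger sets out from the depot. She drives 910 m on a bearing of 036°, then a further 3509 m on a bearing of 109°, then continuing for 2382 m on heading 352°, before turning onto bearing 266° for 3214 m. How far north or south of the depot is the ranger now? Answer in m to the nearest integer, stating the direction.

1728 m north

Leg 1 (036°, 910 m): east 910 sin 36° = 534.88, north 910 cos 36° = 736.21
Leg 2 (109°, 3509 m): east 3509 sin 109° = 3317.82, north 3509 cos 109° = -1142.42
Leg 3 (352°, 2382 m): east 2382 sin 352° = -331.51, north 2382 cos 352° = 2358.82
Leg 4 (266°, 3214 m): east 3214 sin 266° = -3206.17, north 3214 cos 266° = -224.20
Net north component: 1728.41 m.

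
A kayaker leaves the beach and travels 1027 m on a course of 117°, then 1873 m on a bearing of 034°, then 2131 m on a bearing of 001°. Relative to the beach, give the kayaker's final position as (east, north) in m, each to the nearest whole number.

(2000, 3217)

Leg 1 (117°, 1027 m): east 1027 sin 117° = 915.06, north 1027 cos 117° = -466.25
Leg 2 (034°, 1873 m): east 1873 sin 34° = 1047.37, north 1873 cos 34° = 1552.79
Leg 3 (001°, 2131 m): east 2131 sin 1° = 37.19, north 2131 cos 1° = 2130.68
Summing: 1999.62 m east, 3217.21 m north → (2000, 3217).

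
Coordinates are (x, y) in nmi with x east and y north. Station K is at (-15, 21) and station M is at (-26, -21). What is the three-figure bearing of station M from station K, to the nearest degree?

195°

Δeast = -26 − -15 = -11.00; Δnorth = -21 − 21 = -42.00.
Bearing = atan2(Δeast, Δnorth) mod 360° = 194.68° ≈ 195°.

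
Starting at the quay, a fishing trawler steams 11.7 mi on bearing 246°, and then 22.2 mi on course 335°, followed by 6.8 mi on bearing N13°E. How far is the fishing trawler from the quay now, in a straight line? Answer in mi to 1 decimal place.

28.8 mi

Leg 1 (246°, 11.7 mi): east 11.7 sin 246° = -10.69, north 11.7 cos 246° = -4.76
Leg 2 (335°, 22.2 mi): east 22.2 sin 335° = -9.38, north 22.2 cos 335° = 20.12
Leg 3 (N13°E, 6.8 mi): east 6.8 sin 13° = 1.53, north 6.8 cos 13° = 6.63
Net: -18.54 east, 21.99 north. Distance = √((-18.54)² + (21.99)²) = 28.761 mi.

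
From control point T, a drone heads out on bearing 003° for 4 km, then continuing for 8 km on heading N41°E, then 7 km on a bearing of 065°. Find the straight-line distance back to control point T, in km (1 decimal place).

Leg 1 (003°, 4 km): east 4 sin 3° = 0.21, north 4 cos 3° = 3.99
Leg 2 (N41°E, 8 km): east 8 sin 41° = 5.25, north 8 cos 41° = 6.04
Leg 3 (065°, 7 km): east 7 sin 65° = 6.34, north 7 cos 65° = 2.96
Net: 11.80 east, 12.99 north. Distance = √((11.80)² + (12.99)²) = 17.551 km.

17.6 km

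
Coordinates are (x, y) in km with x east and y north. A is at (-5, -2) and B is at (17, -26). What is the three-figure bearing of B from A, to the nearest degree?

137°

Δeast = 17 − -5 = 22.00; Δnorth = -26 − -2 = -24.00.
Bearing = atan2(Δeast, Δnorth) mod 360° = 137.49° ≈ 137°.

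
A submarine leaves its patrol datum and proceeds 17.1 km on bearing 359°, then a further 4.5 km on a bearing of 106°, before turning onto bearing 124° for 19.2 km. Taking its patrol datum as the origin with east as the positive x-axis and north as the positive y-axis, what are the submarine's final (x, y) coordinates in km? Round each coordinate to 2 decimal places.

(19.94, 5.12)

Leg 1 (359°, 17.1 km): east 17.1 sin 359° = -0.30, north 17.1 cos 359° = 17.10
Leg 2 (106°, 4.5 km): east 4.5 sin 106° = 4.33, north 4.5 cos 106° = -1.24
Leg 3 (124°, 19.2 km): east 19.2 sin 124° = 15.92, north 19.2 cos 124° = -10.74
Summing: 19.94 km east, 5.12 km north → (19.94, 5.12).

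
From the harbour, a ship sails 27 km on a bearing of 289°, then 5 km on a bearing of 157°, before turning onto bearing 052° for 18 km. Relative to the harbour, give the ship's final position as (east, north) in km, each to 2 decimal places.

(-9.39, 15.27)

Leg 1 (289°, 27 km): east 27 sin 289° = -25.53, north 27 cos 289° = 8.79
Leg 2 (157°, 5 km): east 5 sin 157° = 1.95, north 5 cos 157° = -4.60
Leg 3 (052°, 18 km): east 18 sin 52° = 14.18, north 18 cos 52° = 11.08
Summing: -9.39 km east, 15.27 km north → (-9.39, 15.27).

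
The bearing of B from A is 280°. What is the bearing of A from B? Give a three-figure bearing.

100°

Back-bearing = 280° − 180° = 100°.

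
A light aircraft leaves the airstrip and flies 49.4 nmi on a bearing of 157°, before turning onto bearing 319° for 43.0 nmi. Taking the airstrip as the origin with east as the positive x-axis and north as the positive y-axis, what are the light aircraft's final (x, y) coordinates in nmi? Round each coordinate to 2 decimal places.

Leg 1 (157°, 49.4 nmi): east 49.4 sin 157° = 19.30, north 49.4 cos 157° = -45.47
Leg 2 (319°, 43.0 nmi): east 43.0 sin 319° = -28.21, north 43.0 cos 319° = 32.45
Summing: -8.91 nmi east, -13.02 nmi north → (-8.91, -13.02).

(-8.91, -13.02)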